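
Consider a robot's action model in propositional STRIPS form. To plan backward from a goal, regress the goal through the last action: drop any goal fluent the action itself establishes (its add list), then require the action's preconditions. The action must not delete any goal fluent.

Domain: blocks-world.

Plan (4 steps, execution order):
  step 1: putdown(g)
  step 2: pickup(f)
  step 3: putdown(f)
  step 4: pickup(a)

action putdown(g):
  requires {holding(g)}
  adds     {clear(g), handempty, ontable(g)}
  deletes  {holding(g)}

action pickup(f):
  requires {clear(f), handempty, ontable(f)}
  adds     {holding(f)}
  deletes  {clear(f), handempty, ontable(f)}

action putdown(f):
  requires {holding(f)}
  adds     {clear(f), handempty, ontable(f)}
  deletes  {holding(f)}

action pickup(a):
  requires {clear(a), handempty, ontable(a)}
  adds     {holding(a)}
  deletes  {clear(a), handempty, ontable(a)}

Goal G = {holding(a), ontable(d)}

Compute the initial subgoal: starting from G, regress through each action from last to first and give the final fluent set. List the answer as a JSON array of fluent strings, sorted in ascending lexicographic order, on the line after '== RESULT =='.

Regress step by step:
  through step 4 (pickup(a)): drop {holding(a)}, keep {ontable(d)}, require {clear(a), handempty, ontable(a)}
    → {clear(a), handempty, ontable(a), ontable(d)}
  through step 3 (putdown(f)): drop {handempty}, keep {clear(a), ontable(a), ontable(d)}, require {holding(f)}
    → {clear(a), holding(f), ontable(a), ontable(d)}
  through step 2 (pickup(f)): drop {holding(f)}, keep {clear(a), ontable(a), ontable(d)}, require {clear(f), handempty, ontable(f)}
    → {clear(a), clear(f), handempty, ontable(a), ontable(d), ontable(f)}
  through step 1 (putdown(g)): drop {handempty}, keep {clear(a), clear(f), ontable(a), ontable(d), ontable(f)}, require {holding(g)}
    → {clear(a), clear(f), holding(g), ontable(a), ontable(d), ontable(f)}

== RESULT ==
["clear(a)", "clear(f)", "holding(g)", "ontable(a)", "ontable(d)", "ontable(f)"]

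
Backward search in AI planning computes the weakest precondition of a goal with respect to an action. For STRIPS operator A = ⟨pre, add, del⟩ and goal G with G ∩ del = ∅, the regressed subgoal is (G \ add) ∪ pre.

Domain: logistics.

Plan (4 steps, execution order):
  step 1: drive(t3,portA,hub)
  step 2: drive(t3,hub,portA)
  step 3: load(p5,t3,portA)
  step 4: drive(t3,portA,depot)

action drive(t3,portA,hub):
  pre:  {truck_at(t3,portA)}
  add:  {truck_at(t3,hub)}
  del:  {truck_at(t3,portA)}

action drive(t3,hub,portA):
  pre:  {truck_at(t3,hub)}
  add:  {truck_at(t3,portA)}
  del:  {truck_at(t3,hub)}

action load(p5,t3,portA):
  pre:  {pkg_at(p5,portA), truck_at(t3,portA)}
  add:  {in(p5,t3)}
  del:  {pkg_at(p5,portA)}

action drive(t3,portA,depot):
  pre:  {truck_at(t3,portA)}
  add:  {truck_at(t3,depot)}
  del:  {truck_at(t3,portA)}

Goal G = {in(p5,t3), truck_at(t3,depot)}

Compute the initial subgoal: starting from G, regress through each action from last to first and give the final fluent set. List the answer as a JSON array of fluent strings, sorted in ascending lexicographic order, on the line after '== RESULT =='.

Regress step by step:
  through step 4 (drive(t3,portA,depot)): drop {truck_at(t3,depot)}, keep {in(p5,t3)}, require {truck_at(t3,portA)}
    → {in(p5,t3), truck_at(t3,portA)}
  through step 3 (load(p5,t3,portA)): drop {in(p5,t3)}, keep {truck_at(t3,portA)}, require {pkg_at(p5,portA), truck_at(t3,portA)}
    → {pkg_at(p5,portA), truck_at(t3,portA)}
  through step 2 (drive(t3,hub,portA)): drop {truck_at(t3,portA)}, keep {pkg_at(p5,portA)}, require {truck_at(t3,hub)}
    → {pkg_at(p5,portA), truck_at(t3,hub)}
  through step 1 (drive(t3,portA,hub)): drop {truck_at(t3,hub)}, keep {pkg_at(p5,portA)}, require {truck_at(t3,portA)}
    → {pkg_at(p5,portA), truck_at(t3,portA)}

== RESULT ==
["pkg_at(p5,portA)", "truck_at(t3,portA)"]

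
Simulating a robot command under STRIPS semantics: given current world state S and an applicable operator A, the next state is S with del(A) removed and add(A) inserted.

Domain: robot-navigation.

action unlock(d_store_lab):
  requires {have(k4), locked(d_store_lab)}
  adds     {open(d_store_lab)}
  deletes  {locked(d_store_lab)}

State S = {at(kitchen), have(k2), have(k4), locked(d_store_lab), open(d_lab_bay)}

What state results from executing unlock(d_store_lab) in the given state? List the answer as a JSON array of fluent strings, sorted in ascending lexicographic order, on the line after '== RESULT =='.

Progress:
  pre ⊆ S: {have(k4), locked(d_store_lab)} ⊆ S  — applicable
  S \ del = {at(kitchen), have(k2), have(k4), open(d_lab_bay)}
  ∪ add   = {at(kitchen), have(k2), have(k4), open(d_lab_bay), open(d_store_lab)}

== RESULT ==
["at(kitchen)", "have(k2)", "have(k4)", "open(d_lab_bay)", "open(d_store_lab)"]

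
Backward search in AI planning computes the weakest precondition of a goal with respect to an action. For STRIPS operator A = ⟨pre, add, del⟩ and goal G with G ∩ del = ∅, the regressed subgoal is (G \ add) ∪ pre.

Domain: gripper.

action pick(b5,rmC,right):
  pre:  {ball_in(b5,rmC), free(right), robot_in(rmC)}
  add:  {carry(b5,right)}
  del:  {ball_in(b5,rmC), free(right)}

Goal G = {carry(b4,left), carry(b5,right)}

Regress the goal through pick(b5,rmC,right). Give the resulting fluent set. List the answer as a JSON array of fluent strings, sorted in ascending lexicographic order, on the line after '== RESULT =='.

Regress:
  G ∩ del = {}  (empty — regression defined)
  G \ add = {carry(b4,left), carry(b5,right)} \ {carry(b5,right)} = {carry(b4,left)}
  ∪ pre   = {carry(b4,left)} ∪ {ball_in(b5,rmC), free(right), robot_in(rmC)}
          = {ball_in(b5,rmC), carry(b4,left), free(right), robot_in(rmC)}

== RESULT ==
["ball_in(b5,rmC)", "carry(b4,left)", "free(right)", "robot_in(rmC)"]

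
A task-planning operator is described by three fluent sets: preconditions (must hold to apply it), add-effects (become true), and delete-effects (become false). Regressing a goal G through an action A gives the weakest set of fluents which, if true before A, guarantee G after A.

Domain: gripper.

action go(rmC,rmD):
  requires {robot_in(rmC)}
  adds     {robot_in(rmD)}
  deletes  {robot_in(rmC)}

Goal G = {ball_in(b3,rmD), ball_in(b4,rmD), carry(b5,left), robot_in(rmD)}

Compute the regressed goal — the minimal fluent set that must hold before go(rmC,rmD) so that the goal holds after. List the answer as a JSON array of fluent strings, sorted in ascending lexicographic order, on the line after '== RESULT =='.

Regress:
  G ∩ del = {}  (empty — regression defined)
  G \ add = {ball_in(b3,rmD), ball_in(b4,rmD), carry(b5,left), robot_in(rmD)} \ {robot_in(rmD)} = {ball_in(b3,rmD), ball_in(b4,rmD), carry(b5,left)}
  ∪ pre   = {ball_in(b3,rmD), ball_in(b4,rmD), carry(b5,left)} ∪ {robot_in(rmC)}
          = {ball_in(b3,rmD), ball_in(b4,rmD), carry(b5,left), robot_in(rmC)}

== RESULT ==
["ball_in(b3,rmD)", "ball_in(b4,rmD)", "carry(b5,left)", "robot_in(rmC)"]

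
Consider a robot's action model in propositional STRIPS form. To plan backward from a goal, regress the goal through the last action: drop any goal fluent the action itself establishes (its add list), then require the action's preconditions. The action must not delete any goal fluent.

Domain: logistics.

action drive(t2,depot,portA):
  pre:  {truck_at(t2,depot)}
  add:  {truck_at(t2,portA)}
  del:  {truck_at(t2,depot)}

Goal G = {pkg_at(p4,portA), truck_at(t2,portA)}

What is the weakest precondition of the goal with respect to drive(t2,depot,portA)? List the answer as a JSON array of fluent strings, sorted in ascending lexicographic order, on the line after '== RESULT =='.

Compute (G \ add) ∪ pre:
  G ∩ del = {}  (empty — regression defined)
  G \ add = {pkg_at(p4,portA), truck_at(t2,portA)} \ {truck_at(t2,portA)} = {pkg_at(p4,portA)}
  ∪ pre   = {pkg_at(p4,portA)} ∪ {truck_at(t2,depot)}
          = {pkg_at(p4,portA), truck_at(t2,depot)}

== RESULT ==
["pkg_at(p4,portA)", "truck_at(t2,depot)"]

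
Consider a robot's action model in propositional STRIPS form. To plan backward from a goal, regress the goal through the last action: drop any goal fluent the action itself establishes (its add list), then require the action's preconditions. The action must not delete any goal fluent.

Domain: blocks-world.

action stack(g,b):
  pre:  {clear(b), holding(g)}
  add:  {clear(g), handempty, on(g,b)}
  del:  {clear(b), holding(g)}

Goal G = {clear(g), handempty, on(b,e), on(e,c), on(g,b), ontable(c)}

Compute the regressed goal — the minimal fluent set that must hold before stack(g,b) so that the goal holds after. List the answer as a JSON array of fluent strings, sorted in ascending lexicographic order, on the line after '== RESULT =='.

Compute (G \ add) ∪ pre:
  G ∩ del = {}  (empty — regression defined)
  G \ add = {clear(g), handempty, on(b,e), on(e,c), on(g,b), ontable(c)} \ {clear(g), handempty, on(g,b)} = {on(b,e), on(e,c), ontable(c)}
  ∪ pre   = {on(b,e), on(e,c), ontable(c)} ∪ {clear(b), holding(g)}
          = {clear(b), holding(g), on(b,e), on(e,c), ontable(c)}

== RESULT ==
["clear(b)", "holding(g)", "on(b,e)", "on(e,c)", "ontable(c)"]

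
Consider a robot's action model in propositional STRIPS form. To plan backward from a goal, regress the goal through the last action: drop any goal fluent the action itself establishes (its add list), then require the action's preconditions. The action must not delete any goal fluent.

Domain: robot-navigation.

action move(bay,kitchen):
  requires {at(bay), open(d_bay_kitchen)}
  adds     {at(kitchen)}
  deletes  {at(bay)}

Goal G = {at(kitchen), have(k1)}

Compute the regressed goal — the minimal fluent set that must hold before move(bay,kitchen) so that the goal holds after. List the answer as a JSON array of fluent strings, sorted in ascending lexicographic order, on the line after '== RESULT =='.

Regress:
  G ∩ del = {}  (empty — regression defined)
  G \ add = {at(kitchen), have(k1)} \ {at(kitchen)} = {have(k1)}
  ∪ pre   = {have(k1)} ∪ {at(bay), open(d_bay_kitchen)}
          = {at(bay), have(k1), open(d_bay_kitchen)}

== RESULT ==
["at(bay)", "have(k1)", "open(d_bay_kitchen)"]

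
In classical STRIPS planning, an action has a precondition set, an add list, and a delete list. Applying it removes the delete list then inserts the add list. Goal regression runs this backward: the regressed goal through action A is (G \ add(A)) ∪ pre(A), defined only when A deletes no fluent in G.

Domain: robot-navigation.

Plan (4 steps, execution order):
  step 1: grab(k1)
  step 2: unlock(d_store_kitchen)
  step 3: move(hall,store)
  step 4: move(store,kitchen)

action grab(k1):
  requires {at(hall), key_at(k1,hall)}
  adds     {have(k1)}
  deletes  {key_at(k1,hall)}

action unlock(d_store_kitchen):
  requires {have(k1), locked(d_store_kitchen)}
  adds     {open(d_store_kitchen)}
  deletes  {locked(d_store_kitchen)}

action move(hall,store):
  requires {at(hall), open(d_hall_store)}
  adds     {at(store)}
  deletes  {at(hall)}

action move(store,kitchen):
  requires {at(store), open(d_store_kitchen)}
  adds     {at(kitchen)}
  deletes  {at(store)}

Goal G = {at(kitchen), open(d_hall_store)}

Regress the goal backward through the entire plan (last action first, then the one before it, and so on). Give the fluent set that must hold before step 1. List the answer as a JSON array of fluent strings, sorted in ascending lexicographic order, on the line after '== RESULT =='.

Regress step by step:
  through step 4 (move(store,kitchen)): drop {at(kitchen)}, keep {open(d_hall_store)}, require {at(store), open(d_store_kitchen)}
    → {at(store), open(d_hall_store), open(d_store_kitchen)}
  through step 3 (move(hall,store)): drop {at(store)}, keep {open(d_hall_store), open(d_store_kitchen)}, require {at(hall), open(d_hall_store)}
    → {at(hall), open(d_hall_store), open(d_store_kitchen)}
  through step 2 (unlock(d_store_kitchen)): drop {open(d_store_kitchen)}, keep {at(hall), open(d_hall_store)}, require {have(k1), locked(d_store_kitchen)}
    → {at(hall), have(k1), locked(d_store_kitchen), open(d_hall_store)}
  through step 1 (grab(k1)): drop {have(k1)}, keep {at(hall), locked(d_store_kitchen), open(d_hall_store)}, require {at(hall), key_at(k1,hall)}
    → {at(hall), key_at(k1,hall), locked(d_store_kitchen), open(d_hall_store)}

== RESULT ==
["at(hall)", "key_at(k1,hall)", "locked(d_store_kitchen)", "open(d_hall_store)"]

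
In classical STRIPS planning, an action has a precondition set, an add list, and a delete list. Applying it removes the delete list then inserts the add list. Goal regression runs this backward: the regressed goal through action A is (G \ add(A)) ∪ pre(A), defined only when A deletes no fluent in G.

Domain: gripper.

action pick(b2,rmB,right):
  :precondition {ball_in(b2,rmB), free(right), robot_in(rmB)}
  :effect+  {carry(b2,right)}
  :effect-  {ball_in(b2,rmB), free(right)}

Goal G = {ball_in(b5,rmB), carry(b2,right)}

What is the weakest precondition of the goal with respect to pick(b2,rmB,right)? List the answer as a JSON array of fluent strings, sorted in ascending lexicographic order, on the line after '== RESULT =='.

Compute (G \ add) ∪ pre:
  G ∩ del = {}  (empty — regression defined)
  G \ add = {ball_in(b5,rmB), carry(b2,right)} \ {carry(b2,right)} = {ball_in(b5,rmB)}
  ∪ pre   = {ball_in(b5,rmB)} ∪ {ball_in(b2,rmB), free(right), robot_in(rmB)}
          = {ball_in(b2,rmB), ball_in(b5,rmB), free(right), robot_in(rmB)}

== RESULT ==
["ball_in(b2,rmB)", "ball_in(b5,rmB)", "free(right)", "robot_in(rmB)"]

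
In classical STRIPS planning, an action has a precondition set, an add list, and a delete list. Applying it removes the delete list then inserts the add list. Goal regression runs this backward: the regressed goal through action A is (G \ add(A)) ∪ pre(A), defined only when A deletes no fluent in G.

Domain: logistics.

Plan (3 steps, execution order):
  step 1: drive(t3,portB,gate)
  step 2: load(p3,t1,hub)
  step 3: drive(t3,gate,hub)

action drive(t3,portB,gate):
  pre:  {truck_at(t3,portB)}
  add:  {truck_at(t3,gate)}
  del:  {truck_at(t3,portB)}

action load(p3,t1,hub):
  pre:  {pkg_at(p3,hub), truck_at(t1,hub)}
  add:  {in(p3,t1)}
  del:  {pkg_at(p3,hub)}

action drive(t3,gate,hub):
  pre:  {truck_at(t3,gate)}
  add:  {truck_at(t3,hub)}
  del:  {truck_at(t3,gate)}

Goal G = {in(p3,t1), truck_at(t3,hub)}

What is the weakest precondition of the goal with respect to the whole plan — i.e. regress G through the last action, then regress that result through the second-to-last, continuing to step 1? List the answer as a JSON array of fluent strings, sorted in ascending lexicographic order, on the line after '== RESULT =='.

Regress step by step:
  through step 3 (drive(t3,gate,hub)): drop {truck_at(t3,hub)}, keep {in(p3,t1)}, require {truck_at(t3,gate)}
    → {in(p3,t1), truck_at(t3,gate)}
  through step 2 (load(p3,t1,hub)): drop {in(p3,t1)}, keep {truck_at(t3,gate)}, require {pkg_at(p3,hub), truck_at(t1,hub)}
    → {pkg_at(p3,hub), truck_at(t1,hub), truck_at(t3,gate)}
  through step 1 (drive(t3,portB,gate)): drop {truck_at(t3,gate)}, keep {pkg_at(p3,hub), truck_at(t1,hub)}, require {truck_at(t3,portB)}
    → {pkg_at(p3,hub), truck_at(t1,hub), truck_at(t3,portB)}

== RESULT ==
["pkg_at(p3,hub)", "truck_at(t1,hub)", "truck_at(t3,portB)"]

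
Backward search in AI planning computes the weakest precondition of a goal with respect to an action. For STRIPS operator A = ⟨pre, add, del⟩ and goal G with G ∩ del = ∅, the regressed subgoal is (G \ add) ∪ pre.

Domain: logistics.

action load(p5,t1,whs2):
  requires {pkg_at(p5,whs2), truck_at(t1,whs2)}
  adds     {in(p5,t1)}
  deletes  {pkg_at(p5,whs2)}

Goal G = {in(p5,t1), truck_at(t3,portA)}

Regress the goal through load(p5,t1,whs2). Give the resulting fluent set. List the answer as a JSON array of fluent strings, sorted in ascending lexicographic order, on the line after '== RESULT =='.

Regress:
  G ∩ del = {}  (empty — regression defined)
  G \ add = {in(p5,t1), truck_at(t3,portA)} \ {in(p5,t1)} = {truck_at(t3,portA)}
  ∪ pre   = {truck_at(t3,portA)} ∪ {pkg_at(p5,whs2), truck_at(t1,whs2)}
          = {pkg_at(p5,whs2), truck_at(t1,whs2), truck_at(t3,portA)}

== RESULT ==
["pkg_at(p5,whs2)", "truck_at(t1,whs2)", "truck_at(t3,portA)"]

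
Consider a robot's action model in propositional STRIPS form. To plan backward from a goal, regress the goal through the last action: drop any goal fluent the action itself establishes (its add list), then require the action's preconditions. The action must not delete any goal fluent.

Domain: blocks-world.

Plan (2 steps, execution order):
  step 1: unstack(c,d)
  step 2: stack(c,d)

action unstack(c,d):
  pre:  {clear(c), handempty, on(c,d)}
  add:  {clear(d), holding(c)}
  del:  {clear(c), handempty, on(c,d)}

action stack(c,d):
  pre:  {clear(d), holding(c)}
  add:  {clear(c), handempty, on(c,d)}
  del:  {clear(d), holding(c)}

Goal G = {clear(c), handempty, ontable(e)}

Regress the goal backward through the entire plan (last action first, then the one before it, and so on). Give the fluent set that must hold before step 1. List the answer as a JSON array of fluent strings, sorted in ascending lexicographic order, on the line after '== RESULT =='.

Regress step by step:
  through step 2 (stack(c,d)): drop {clear(c), handempty}, keep {ontable(e)}, require {clear(d), holding(c)}
    → {clear(d), holding(c), ontable(e)}
  through step 1 (unstack(c,d)): drop {clear(d), holding(c)}, keep {ontable(e)}, require {clear(c), handempty, on(c,d)}
    → {clear(c), handempty, on(c,d), ontable(e)}

== RESULT ==
["clear(c)", "handempty", "on(c,d)", "ontable(e)"]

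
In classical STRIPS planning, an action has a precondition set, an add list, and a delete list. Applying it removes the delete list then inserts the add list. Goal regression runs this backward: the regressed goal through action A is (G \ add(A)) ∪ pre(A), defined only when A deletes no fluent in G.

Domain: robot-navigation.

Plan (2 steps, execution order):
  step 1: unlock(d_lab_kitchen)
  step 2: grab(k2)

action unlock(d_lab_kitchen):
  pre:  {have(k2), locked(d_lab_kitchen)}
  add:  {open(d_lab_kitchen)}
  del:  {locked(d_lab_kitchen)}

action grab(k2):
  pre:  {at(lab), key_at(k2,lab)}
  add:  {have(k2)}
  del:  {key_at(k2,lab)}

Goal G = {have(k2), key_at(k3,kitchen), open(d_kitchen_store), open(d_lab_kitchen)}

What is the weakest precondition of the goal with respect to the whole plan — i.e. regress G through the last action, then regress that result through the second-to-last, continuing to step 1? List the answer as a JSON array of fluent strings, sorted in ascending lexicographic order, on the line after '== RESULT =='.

Work backward from the goal:
  through step 2 (grab(k2)): drop {have(k2)}, keep {key_at(k3,kitchen), open(d_kitchen_store), open(d_lab_kitchen)}, require {at(lab), key_at(k2,lab)}
    → {at(lab), key_at(k2,lab), key_at(k3,kitchen), open(d_kitchen_store), open(d_lab_kitchen)}
  through step 1 (unlock(d_lab_kitchen)): drop {open(d_lab_kitchen)}, keep {at(lab), key_at(k2,lab), key_at(k3,kitchen), open(d_kitchen_store)}, require {have(k2), locked(d_lab_kitchen)}
    → {at(lab), have(k2), key_at(k2,lab), key_at(k3,kitchen), locked(d_lab_kitchen), open(d_kitchen_store)}

== RESULT ==
["at(lab)", "have(k2)", "key_at(k2,lab)", "key_at(k3,kitchen)", "locked(d_lab_kitchen)", "open(d_kitchen_store)"]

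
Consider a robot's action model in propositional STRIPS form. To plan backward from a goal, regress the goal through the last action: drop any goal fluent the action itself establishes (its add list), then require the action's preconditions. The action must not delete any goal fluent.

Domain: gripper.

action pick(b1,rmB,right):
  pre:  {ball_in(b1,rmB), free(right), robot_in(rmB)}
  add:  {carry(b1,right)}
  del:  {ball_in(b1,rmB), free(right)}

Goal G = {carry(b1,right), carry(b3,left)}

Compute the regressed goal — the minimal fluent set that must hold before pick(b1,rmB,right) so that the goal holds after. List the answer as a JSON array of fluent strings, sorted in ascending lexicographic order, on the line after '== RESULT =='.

Compute (G \ add) ∪ pre:
  G ∩ del = {}  (empty — regression defined)
  G \ add = {carry(b1,right), carry(b3,left)} \ {carry(b1,right)} = {carry(b3,left)}
  ∪ pre   = {carry(b3,left)} ∪ {ball_in(b1,rmB), free(right), robot_in(rmB)}
          = {ball_in(b1,rmB), carry(b3,left), free(right), robot_in(rmB)}

== RESULT ==
["ball_in(b1,rmB)", "carry(b3,left)", "free(right)", "robot_in(rmB)"]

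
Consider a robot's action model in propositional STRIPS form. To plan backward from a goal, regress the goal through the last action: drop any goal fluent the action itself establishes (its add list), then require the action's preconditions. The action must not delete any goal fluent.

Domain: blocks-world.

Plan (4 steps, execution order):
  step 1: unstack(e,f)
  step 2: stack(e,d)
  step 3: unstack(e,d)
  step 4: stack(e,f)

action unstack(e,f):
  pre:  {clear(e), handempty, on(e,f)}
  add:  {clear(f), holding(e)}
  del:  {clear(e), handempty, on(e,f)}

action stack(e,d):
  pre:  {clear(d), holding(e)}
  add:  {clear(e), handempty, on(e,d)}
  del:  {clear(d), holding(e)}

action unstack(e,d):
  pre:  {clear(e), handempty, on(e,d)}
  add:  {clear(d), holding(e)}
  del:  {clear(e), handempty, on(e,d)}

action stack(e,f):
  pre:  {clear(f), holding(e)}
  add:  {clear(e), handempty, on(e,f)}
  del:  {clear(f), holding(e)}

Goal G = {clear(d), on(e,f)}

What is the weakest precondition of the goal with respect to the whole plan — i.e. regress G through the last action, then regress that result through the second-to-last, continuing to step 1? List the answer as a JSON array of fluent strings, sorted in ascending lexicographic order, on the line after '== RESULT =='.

Regress step by step:
  through step 4 (stack(e,f)): drop {on(e,f)}, keep {clear(d)}, require {clear(f), holding(e)}
    → {clear(d), clear(f), holding(e)}
  through step 3 (unstack(e,d)): drop {clear(d), holding(e)}, keep {clear(f)}, require {clear(e), handempty, on(e,d)}
    → {clear(e), clear(f), handempty, on(e,d)}
  through step 2 (stack(e,d)): drop {clear(e), handempty, on(e,d)}, keep {clear(f)}, require {clear(d), holding(e)}
    → {clear(d), clear(f), holding(e)}
  through step 1 (unstack(e,f)): drop {clear(f), holding(e)}, keep {clear(d)}, require {clear(e), handempty, on(e,f)}
    → {clear(d), clear(e), handempty, on(e,f)}

== RESULT ==
["clear(d)", "clear(e)", "handempty", "on(e,f)"]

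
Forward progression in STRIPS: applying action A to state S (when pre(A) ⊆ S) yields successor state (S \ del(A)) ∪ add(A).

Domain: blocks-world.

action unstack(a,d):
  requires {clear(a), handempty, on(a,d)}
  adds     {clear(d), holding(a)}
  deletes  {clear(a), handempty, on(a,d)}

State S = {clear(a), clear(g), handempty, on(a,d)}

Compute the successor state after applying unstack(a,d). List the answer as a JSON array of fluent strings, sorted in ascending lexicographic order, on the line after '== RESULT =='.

Compute (S \ del) ∪ add:
  pre ⊆ S: {clear(a), handempty, on(a,d)} ⊆ S  — applicable
  S \ del = {clear(g)}
  ∪ add   = {clear(d), clear(g), holding(a)}

== RESULT ==
["clear(d)", "clear(g)", "holding(a)"]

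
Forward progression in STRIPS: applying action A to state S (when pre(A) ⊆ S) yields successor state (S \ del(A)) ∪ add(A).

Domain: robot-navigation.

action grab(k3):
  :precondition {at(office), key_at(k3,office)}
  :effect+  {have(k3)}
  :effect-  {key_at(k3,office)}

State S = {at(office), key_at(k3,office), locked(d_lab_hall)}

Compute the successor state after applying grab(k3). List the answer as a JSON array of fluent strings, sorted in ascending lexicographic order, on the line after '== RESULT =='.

Compute (S \ del) ∪ add:
  pre ⊆ S: {at(office), key_at(k3,office)} ⊆ S  — applicable
  S \ del = {at(office), locked(d_lab_hall)}
  ∪ add   = {at(office), have(k3), locked(d_lab_hall)}

== RESULT ==
["at(office)", "have(k3)", "locked(d_lab_hall)"]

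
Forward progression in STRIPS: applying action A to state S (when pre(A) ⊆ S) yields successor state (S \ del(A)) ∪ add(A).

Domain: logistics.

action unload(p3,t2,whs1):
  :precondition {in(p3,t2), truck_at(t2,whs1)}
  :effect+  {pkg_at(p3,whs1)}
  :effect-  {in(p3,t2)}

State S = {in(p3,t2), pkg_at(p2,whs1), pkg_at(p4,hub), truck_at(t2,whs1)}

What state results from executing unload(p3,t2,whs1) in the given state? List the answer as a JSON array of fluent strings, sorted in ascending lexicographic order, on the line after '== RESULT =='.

Progress:
  pre ⊆ S: {in(p3,t2), truck_at(t2,whs1)} ⊆ S  — applicable
  S \ del = {pkg_at(p2,whs1), pkg_at(p4,hub), truck_at(t2,whs1)}
  ∪ add   = {pkg_at(p2,whs1), pkg_at(p3,whs1), pkg_at(p4,hub), truck_at(t2,whs1)}

== RESULT ==
["pkg_at(p2,whs1)", "pkg_at(p3,whs1)", "pkg_at(p4,hub)", "truck_at(t2,whs1)"]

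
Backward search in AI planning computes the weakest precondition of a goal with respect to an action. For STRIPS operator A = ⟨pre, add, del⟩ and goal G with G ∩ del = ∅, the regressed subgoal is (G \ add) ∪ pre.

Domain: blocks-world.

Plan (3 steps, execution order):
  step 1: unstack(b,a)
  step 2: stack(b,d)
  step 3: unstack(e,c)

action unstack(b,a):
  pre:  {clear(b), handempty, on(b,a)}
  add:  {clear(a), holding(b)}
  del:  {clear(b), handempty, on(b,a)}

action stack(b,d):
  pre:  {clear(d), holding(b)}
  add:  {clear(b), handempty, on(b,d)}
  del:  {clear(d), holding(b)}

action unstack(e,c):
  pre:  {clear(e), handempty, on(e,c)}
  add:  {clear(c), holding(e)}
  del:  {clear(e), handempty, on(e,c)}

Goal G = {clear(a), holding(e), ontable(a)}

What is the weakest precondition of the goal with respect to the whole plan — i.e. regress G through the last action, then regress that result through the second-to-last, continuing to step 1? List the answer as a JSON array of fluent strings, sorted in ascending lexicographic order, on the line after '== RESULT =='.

Regress step by step:
  through step 3 (unstack(e,c)): drop {holding(e)}, keep {clear(a), ontable(a)}, require {clear(e), handempty, on(e,c)}
    → {clear(a), clear(e), handempty, on(e,c), ontable(a)}
  through step 2 (stack(b,d)): drop {handempty}, keep {clear(a), clear(e), on(e,c), ontable(a)}, require {clear(d), holding(b)}
    → {clear(a), clear(d), clear(e), holding(b), on(e,c), ontable(a)}
  through step 1 (unstack(b,a)): drop {clear(a), holding(b)}, keep {clear(d), clear(e), on(e,c), ontable(a)}, require {clear(b), handempty, on(b,a)}
    → {clear(b), clear(d), clear(e), handempty, on(b,a), on(e,c), ontable(a)}

== RESULT ==
["clear(b)", "clear(d)", "clear(e)", "handempty", "on(b,a)", "on(e,c)", "ontable(a)"]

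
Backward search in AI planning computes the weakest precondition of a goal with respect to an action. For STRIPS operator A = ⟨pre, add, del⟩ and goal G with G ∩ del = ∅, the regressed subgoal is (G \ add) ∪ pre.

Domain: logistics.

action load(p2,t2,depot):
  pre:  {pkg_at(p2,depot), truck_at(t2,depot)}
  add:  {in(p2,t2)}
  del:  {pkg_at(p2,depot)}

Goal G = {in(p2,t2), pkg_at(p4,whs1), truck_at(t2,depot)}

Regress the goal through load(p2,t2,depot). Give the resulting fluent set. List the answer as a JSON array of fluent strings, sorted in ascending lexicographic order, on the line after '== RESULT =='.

Regress:
  G ∩ del = {}  (empty — regression defined)
  G \ add = {in(p2,t2), pkg_at(p4,whs1), truck_at(t2,depot)} \ {in(p2,t2)} = {pkg_at(p4,whs1), truck_at(t2,depot)}
  ∪ pre   = {pkg_at(p4,whs1), truck_at(t2,depot)} ∪ {pkg_at(p2,depot), truck_at(t2,depot)}
          = {pkg_at(p2,depot), pkg_at(p4,whs1), truck_at(t2,depot)}

== RESULT ==
["pkg_at(p2,depot)", "pkg_at(p4,whs1)", "truck_at(t2,depot)"]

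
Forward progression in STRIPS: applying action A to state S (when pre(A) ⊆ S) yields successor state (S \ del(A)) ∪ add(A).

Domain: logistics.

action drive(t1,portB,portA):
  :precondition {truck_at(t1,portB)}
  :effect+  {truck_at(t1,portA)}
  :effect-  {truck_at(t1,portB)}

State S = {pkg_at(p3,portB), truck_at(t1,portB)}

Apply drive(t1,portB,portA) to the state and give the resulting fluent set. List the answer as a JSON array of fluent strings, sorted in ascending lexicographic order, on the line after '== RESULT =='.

Progress:
  pre ⊆ S: {truck_at(t1,portB)} ⊆ S  — applicable
  S \ del = {pkg_at(p3,portB)}
  ∪ add   = {pkg_at(p3,portB), truck_at(t1,portA)}

== RESULT ==
["pkg_at(p3,portB)", "truck_at(t1,portA)"]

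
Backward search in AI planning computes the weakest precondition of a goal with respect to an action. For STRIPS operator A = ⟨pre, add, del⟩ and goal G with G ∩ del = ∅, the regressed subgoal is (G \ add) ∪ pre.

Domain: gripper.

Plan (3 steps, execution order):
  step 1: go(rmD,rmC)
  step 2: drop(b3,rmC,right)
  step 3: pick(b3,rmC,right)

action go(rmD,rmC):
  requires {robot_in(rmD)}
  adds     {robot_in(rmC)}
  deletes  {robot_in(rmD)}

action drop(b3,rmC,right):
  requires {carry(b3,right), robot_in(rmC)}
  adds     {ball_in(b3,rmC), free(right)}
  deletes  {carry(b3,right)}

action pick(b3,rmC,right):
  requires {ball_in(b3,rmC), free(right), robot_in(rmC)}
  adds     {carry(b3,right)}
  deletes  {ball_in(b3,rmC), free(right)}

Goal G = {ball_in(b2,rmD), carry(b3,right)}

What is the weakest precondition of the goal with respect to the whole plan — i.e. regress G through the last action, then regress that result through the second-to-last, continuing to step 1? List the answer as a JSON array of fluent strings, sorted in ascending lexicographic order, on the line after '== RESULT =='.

Work backward from the goal:
  through step 3 (pick(b3,rmC,right)): drop {carry(b3,right)}, keep {ball_in(b2,rmD)}, require {ball_in(b3,rmC), free(right), robot_in(rmC)}
    → {ball_in(b2,rmD), ball_in(b3,rmC), free(right), robot_in(rmC)}
  through step 2 (drop(b3,rmC,right)): drop {ball_in(b3,rmC), free(right)}, keep {ball_in(b2,rmD), robot_in(rmC)}, require {carry(b3,right), robot_in(rmC)}
    → {ball_in(b2,rmD), carry(b3,right), robot_in(rmC)}
  through step 1 (go(rmD,rmC)): drop {robot_in(rmC)}, keep {ball_in(b2,rmD), carry(b3,right)}, require {robot_in(rmD)}
    → {ball_in(b2,rmD), carry(b3,right), robot_in(rmD)}

== RESULT ==
["ball_in(b2,rmD)", "carry(b3,right)", "robot_in(rmD)"]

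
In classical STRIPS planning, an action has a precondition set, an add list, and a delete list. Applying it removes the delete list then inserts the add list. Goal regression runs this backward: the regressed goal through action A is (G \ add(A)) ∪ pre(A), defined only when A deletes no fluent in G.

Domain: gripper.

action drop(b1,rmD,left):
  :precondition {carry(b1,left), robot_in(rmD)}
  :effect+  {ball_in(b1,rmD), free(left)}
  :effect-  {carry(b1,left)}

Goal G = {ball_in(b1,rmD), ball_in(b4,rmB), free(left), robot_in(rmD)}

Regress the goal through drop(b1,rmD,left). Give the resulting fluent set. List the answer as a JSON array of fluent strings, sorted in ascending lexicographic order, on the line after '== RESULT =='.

Regress:
  G ∩ del = {}  (empty — regression defined)
  G \ add = {ball_in(b1,rmD), ball_in(b4,rmB), free(left), robot_in(rmD)} \ {ball_in(b1,rmD), free(left)} = {ball_in(b4,rmB), robot_in(rmD)}
  ∪ pre   = {ball_in(b4,rmB), robot_in(rmD)} ∪ {carry(b1,left), robot_in(rmD)}
          = {ball_in(b4,rmB), carry(b1,left), robot_in(rmD)}

== RESULT ==
["ball_in(b4,rmB)", "carry(b1,left)", "robot_in(rmD)"]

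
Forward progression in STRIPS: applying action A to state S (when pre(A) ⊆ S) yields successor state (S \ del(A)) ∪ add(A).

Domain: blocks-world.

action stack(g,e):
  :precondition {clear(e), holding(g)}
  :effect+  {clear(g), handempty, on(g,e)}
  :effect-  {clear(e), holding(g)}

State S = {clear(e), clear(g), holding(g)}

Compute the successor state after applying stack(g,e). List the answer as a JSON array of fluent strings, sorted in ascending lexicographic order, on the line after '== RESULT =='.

Progress:
  pre ⊆ S: {clear(e), holding(g)} ⊆ S  — applicable
  S \ del = {clear(g)}
  ∪ add   = {clear(g), handempty, on(g,e)}

== RESULT ==
["clear(g)", "handempty", "on(g,e)"]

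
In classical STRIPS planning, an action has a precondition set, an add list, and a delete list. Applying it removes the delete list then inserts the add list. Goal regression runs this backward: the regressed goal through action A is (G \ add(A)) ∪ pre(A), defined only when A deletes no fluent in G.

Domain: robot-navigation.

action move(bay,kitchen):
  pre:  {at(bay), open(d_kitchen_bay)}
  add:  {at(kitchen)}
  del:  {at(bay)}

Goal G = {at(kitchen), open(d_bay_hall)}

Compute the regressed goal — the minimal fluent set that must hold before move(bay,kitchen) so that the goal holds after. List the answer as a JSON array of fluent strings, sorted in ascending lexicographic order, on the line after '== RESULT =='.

Compute (G \ add) ∪ pre:
  G ∩ del = {}  (empty — regression defined)
  G \ add = {at(kitchen), open(d_bay_hall)} \ {at(kitchen)} = {open(d_bay_hall)}
  ∪ pre   = {open(d_bay_hall)} ∪ {at(bay), open(d_kitchen_bay)}
          = {at(bay), open(d_bay_hall), open(d_kitchen_bay)}

== RESULT ==
["at(bay)", "open(d_bay_hall)", "open(d_kitchen_bay)"]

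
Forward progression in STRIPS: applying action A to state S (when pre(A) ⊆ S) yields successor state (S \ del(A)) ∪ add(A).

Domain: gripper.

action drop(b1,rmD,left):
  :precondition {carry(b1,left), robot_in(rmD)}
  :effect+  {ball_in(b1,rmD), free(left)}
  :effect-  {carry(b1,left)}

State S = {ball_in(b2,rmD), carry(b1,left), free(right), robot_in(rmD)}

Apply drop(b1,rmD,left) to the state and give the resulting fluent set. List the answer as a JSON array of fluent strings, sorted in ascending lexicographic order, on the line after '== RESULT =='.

Progress:
  pre ⊆ S: {carry(b1,left), robot_in(rmD)} ⊆ S  — applicable
  S \ del = {ball_in(b2,rmD), free(right), robot_in(rmD)}
  ∪ add   = {ball_in(b1,rmD), ball_in(b2,rmD), free(left), free(right), robot_in(rmD)}

== RESULT ==
["ball_in(b1,rmD)", "ball_in(b2,rmD)", "free(left)", "free(right)", "robot_in(rmD)"]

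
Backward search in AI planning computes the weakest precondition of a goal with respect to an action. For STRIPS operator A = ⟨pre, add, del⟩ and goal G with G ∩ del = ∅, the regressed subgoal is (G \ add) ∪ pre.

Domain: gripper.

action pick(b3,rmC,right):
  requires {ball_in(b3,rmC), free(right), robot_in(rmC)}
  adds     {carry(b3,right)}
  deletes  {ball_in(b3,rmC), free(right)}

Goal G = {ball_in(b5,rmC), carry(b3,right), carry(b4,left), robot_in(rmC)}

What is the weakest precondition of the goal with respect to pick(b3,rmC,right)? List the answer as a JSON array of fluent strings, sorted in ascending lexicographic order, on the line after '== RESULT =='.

Compute (G \ add) ∪ pre:
  G ∩ del = {}  (empty — regression defined)
  G \ add = {ball_in(b5,rmC), carry(b3,right), carry(b4,left), robot_in(rmC)} \ {carry(b3,right)} = {ball_in(b5,rmC), carry(b4,left), robot_in(rmC)}
  ∪ pre   = {ball_in(b5,rmC), carry(b4,left), robot_in(rmC)} ∪ {ball_in(b3,rmC), free(right), robot_in(rmC)}
          = {ball_in(b3,rmC), ball_in(b5,rmC), carry(b4,left), free(right), robot_in(rmC)}

== RESULT ==
["ball_in(b3,rmC)", "ball_in(b5,rmC)", "carry(b4,left)", "free(right)", "robot_in(rmC)"]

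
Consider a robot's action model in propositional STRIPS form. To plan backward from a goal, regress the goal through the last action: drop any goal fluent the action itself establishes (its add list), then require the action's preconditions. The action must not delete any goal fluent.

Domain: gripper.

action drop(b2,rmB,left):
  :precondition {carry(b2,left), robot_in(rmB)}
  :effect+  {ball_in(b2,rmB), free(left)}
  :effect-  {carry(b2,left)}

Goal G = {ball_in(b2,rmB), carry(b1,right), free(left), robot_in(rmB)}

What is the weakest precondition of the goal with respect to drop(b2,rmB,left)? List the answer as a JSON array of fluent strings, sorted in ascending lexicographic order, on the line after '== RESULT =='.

Regress:
  G ∩ del = {}  (empty — regression defined)
  G \ add = {ball_in(b2,rmB), carry(b1,right), free(left), robot_in(rmB)} \ {ball_in(b2,rmB), free(left)} = {carry(b1,right), robot_in(rmB)}
  ∪ pre   = {carry(b1,right), robot_in(rmB)} ∪ {carry(b2,left), robot_in(rmB)}
          = {carry(b1,right), carry(b2,left), robot_in(rmB)}

== RESULT ==
["carry(b1,right)", "carry(b2,left)", "robot_in(rmB)"]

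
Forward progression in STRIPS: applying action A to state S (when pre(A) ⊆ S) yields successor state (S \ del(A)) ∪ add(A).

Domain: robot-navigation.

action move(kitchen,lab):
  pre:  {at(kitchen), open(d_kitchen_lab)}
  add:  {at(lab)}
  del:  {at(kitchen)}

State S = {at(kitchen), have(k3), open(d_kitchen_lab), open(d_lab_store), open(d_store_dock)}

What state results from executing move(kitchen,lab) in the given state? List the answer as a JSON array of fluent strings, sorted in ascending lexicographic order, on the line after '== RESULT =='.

Compute (S \ del) ∪ add:
  pre ⊆ S: {at(kitchen), open(d_kitchen_lab)} ⊆ S  — applicable
  S \ del = {have(k3), open(d_kitchen_lab), open(d_lab_store), open(d_store_dock)}
  ∪ add   = {at(lab), have(k3), open(d_kitchen_lab), open(d_lab_store), open(d_store_dock)}

== RESULT ==
["at(lab)", "have(k3)", "open(d_kitchen_lab)", "open(d_lab_store)", "open(d_store_dock)"]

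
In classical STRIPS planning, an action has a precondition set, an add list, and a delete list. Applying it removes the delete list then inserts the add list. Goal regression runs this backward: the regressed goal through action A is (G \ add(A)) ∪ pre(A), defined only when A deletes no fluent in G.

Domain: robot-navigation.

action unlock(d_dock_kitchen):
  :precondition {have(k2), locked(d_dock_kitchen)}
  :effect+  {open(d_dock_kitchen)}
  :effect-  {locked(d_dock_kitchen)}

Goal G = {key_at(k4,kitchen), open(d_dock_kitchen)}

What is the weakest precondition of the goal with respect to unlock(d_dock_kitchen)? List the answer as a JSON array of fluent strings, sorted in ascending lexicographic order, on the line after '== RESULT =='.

Regress:
  G ∩ del = {}  (empty — regression defined)
  G \ add = {key_at(k4,kitchen), open(d_dock_kitchen)} \ {open(d_dock_kitchen)} = {key_at(k4,kitchen)}
  ∪ pre   = {key_at(k4,kitchen)} ∪ {have(k2), locked(d_dock_kitchen)}
          = {have(k2), key_at(k4,kitchen), locked(d_dock_kitchen)}

== RESULT ==
["have(k2)", "key_at(k4,kitchen)", "locked(d_dock_kitchen)"]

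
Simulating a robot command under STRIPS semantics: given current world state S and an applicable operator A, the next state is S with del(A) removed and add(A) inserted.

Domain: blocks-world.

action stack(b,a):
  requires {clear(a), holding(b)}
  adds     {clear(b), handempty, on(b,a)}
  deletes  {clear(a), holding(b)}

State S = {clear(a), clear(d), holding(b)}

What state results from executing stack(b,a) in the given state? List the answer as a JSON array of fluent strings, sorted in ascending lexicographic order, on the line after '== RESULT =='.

Compute (S \ del) ∪ add:
  pre ⊆ S: {clear(a), holding(b)} ⊆ S  — applicable
  S \ del = {clear(d)}
  ∪ add   = {clear(b), clear(d), handempty, on(b,a)}

== RESULT ==
["clear(b)", "clear(d)", "handempty", "on(b,a)"]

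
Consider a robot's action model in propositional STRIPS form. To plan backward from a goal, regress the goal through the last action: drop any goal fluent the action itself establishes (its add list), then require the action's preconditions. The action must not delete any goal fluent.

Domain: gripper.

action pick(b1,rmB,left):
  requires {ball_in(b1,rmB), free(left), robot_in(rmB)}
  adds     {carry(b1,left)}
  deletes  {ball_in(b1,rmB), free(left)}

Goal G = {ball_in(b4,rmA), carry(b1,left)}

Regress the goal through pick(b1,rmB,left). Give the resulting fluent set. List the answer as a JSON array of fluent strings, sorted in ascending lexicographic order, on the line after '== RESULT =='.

Regress:
  G ∩ del = {}  (empty — regression defined)
  G \ add = {ball_in(b4,rmA), carry(b1,left)} \ {carry(b1,left)} = {ball_in(b4,rmA)}
  ∪ pre   = {ball_in(b4,rmA)} ∪ {ball_in(b1,rmB), free(left), robot_in(rmB)}
          = {ball_in(b1,rmB), ball_in(b4,rmA), free(left), robot_in(rmB)}

== RESULT ==
["ball_in(b1,rmB)", "ball_in(b4,rmA)", "free(left)", "robot_in(rmB)"]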